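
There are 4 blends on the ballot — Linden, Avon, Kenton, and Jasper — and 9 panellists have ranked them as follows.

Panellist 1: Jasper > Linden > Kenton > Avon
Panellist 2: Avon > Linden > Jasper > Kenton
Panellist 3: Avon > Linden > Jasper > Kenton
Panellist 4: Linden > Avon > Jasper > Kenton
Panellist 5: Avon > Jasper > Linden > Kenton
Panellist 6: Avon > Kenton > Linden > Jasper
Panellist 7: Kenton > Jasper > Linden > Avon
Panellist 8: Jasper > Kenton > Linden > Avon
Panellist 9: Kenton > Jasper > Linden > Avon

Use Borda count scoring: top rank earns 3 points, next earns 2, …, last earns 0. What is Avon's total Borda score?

Borda scores:
  Linden: 2 + 2 + 2 + 3 + 1 + 1 + 1 + 1 + 1 = 14
  Avon: 0 + 3 + 3 + 2 + 3 + 3 + 0 + 0 + 0 = 14
  Kenton: 1 + 0 + 0 + 0 + 0 + 2 + 3 + 2 + 3 = 11
  Jasper: 3 + 1 + 1 + 1 + 2 + 0 + 2 + 3 + 2 = 15

14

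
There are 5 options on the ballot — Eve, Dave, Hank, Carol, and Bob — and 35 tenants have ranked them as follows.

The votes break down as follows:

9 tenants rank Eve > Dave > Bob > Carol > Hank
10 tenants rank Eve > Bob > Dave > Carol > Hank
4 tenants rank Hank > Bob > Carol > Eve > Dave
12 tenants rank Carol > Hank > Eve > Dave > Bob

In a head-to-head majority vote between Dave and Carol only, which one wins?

Ballots ranking Dave above Carol: 9+10 = 19.
Ballots ranking Carol above Dave: 4+12 = 16.
Dave wins the head-to-head, 19–16.

Dave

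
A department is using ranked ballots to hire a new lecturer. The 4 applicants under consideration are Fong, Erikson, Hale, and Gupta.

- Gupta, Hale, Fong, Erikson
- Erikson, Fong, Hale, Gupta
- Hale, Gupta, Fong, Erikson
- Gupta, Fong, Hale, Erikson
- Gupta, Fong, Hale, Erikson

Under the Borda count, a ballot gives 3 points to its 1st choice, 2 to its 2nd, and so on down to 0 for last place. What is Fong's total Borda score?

Borda scores:
  Fong: 1 + 2 + 1 + 2 + 2 = 8
  Erikson: 0 + 3 + 0 + 0 + 0 = 3
  Hale: 2 + 1 + 3 + 1 + 1 = 8
  Gupta: 3 + 0 + 2 + 3 + 3 = 11

8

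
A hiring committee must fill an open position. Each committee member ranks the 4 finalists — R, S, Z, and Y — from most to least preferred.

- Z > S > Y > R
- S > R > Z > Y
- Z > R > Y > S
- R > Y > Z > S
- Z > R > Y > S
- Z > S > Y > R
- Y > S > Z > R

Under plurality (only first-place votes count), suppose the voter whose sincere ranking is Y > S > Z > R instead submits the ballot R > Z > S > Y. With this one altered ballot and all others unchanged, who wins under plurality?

Z

First-place totals with the altered ballot: R 2, S 1, Z 4, Y 0.
The winner is unchanged: still Z.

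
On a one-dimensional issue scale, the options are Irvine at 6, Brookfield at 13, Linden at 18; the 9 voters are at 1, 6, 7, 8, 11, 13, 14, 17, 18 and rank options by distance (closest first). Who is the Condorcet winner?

Brookfield

With single-peaked preferences on a line, the Condorcet winner is the candidate closest to the median voter.
The median voter (position 11) is closest to Brookfield at 13.
Check: Brookfield vs Linden — voters closer to Brookfield: 7 of 9.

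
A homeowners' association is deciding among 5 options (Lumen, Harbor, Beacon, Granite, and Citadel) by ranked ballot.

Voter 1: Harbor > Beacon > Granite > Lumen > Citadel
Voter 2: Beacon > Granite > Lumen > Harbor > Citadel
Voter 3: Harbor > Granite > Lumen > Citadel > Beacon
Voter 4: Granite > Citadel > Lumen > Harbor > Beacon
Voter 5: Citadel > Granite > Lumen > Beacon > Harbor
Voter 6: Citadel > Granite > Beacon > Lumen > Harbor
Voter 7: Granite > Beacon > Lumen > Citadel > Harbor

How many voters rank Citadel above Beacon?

4

Ballots ranking Citadel above Beacon: 4.
Ballots ranking Beacon above Citadel: 3.
So 4 of 7 voters prefer Citadel to Beacon.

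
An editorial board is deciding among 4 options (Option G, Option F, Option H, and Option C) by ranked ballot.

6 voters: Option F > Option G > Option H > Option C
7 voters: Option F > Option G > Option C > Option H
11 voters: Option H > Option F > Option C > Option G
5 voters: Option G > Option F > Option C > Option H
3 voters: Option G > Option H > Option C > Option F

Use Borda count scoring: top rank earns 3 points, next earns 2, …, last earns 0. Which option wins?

Borda scores:
  Option G: 6·2 + 7·2 + 11·0 + 5·3 + 3·3 = 50
  Option F: 6·3 + 7·3 + 11·2 + 5·2 + 3·0 = 71
  Option H: 6·1 + 7·0 + 11·3 + 5·0 + 3·2 = 45
  Option C: 6·0 + 7·1 + 11·1 + 5·1 + 3·1 = 26
Option F has the highest total.

Option F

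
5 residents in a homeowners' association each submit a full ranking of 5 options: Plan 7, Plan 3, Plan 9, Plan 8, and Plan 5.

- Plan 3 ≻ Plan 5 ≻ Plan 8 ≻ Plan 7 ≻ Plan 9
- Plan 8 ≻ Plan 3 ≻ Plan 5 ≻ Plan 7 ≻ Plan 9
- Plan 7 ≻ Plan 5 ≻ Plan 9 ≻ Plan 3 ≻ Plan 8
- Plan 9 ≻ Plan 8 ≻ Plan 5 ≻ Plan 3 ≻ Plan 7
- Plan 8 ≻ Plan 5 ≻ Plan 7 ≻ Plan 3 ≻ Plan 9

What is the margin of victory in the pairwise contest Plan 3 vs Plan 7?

1

Ballots ranking Plan 3 above Plan 7: 3.
Ballots ranking Plan 7 above Plan 3: 2.
Plan 3 wins 3–2, a margin of 1.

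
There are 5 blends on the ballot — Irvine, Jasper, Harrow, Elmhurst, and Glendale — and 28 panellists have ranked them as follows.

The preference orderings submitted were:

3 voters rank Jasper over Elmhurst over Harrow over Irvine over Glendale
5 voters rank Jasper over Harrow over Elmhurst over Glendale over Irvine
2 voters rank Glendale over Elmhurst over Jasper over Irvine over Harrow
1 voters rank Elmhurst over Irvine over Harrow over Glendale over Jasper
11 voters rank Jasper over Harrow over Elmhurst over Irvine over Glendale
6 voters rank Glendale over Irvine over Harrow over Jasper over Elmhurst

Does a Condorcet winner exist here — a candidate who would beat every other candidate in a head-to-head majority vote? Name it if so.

Jasper

Head-to-head results (28 voters total):
Irvine vs Jasper: Jasper wins 21–7.
Irvine vs Harrow: Harrow wins 19–9.
Irvine vs Elmhurst: Elmhurst wins 22–6.
Irvine vs Glendale: Irvine wins 15–13.
Jasper vs Harrow: Jasper wins 21–7.
Jasper vs Elmhurst: Jasper wins 25–3.
Jasper vs Glendale: Jasper wins 19–9.
Harrow vs Elmhurst: Harrow wins 22–6.
Harrow vs Glendale: Harrow wins 20–8.
Elmhurst vs Glendale: Elmhurst wins 20–8.
Jasper beats each rival — Irvine (21–7), Harrow (21–7), Elmhurst (25–3), Glendale (19–9) — so Jasper is the Condorcet winner.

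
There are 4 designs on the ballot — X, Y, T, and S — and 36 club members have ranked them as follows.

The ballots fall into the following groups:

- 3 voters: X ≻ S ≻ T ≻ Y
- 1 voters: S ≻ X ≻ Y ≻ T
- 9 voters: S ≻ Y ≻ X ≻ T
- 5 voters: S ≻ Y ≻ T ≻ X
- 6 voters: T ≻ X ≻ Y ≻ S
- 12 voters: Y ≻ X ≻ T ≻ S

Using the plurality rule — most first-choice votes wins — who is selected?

First-place vote totals:
  X: 3
  Y: 12
  T: 6
  S: 15
S has the most first-place votes.

S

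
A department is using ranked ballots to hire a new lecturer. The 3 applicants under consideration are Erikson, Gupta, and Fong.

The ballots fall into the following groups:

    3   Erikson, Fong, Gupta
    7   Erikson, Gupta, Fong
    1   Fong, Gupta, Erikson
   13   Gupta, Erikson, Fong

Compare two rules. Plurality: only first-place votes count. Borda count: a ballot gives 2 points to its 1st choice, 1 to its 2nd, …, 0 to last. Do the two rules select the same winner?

Plurality first-place counts: Erikson 10, Gupta 13, Fong 1 → Gupta.
Borda totals: Erikson 33, Gupta 34, Fong 5 → Gupta.
The two rules agree on Gupta.

Yes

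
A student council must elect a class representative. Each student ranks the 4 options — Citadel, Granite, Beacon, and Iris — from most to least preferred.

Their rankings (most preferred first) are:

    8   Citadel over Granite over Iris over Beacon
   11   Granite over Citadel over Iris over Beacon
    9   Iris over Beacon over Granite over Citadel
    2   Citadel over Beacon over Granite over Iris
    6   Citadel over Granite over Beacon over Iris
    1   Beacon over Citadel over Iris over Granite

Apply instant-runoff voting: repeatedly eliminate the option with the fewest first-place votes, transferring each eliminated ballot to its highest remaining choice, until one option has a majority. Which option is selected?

Round 1: Citadel 16, Granite 11, Iris 9, Beacon 1. Beacon has the fewest and is eliminated.
Round 2: Citadel 17, Granite 11, Iris 9. Iris has the fewest and is eliminated.
Round 3: Granite 20, Citadel 17. Granite has a majority.

Granite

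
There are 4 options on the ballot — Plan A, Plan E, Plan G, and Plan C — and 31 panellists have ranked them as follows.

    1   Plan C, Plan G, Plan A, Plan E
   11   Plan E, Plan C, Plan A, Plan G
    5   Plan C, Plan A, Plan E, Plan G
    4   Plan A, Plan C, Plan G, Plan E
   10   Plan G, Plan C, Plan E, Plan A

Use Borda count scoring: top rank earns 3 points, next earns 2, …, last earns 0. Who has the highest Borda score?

Borda scores:
  Plan A: 1 + 11·1 + 5·2 + 4·3 + 10·0 = 34
  Plan E: 0 + 11·3 + 5·1 + 4·0 + 10·1 = 48
  Plan G: 2 + 11·0 + 5·0 + 4·1 + 10·3 = 36
  Plan C: 3 + 11·2 + 5·3 + 4·2 + 10·2 = 68
Plan C has the highest total.

Plan C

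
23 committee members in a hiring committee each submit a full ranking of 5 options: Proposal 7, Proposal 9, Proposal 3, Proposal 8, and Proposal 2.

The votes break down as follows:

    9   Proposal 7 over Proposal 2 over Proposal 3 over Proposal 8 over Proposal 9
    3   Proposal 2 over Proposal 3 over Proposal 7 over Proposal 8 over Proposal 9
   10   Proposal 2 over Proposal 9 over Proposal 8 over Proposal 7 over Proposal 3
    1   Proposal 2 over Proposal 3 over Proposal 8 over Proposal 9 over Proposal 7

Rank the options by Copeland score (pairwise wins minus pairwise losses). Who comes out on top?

Pairwise results:
  Proposal 7 vs Proposal 9: Proposal 7 wins 12–11.
  Proposal 7 vs Proposal 3: Proposal 7 wins 19–4.
  Proposal 7 vs Proposal 8: Proposal 7 wins 12–11.
  Proposal 7 vs Proposal 2: Proposal 2 wins 14–9.
  Proposal 9 vs Proposal 3: Proposal 3 wins 13–10.
  Proposal 9 vs Proposal 8: Proposal 8 wins 13–10.
  Proposal 9 vs Proposal 2: Proposal 2 wins 23–0.
  Proposal 3 vs Proposal 8: Proposal 3 wins 13–10.
  Proposal 3 vs Proposal 2: Proposal 2 wins 23–0.
  Proposal 8 vs Proposal 2: Proposal 2 wins 23–0.
Copeland scores (wins − losses):
  Proposal 7: 3 − 1 = 2
  Proposal 9: 0 − 4 = -4
  Proposal 3: 2 − 2 = 0
  Proposal 8: 1 − 3 = -2
  Proposal 2: 4 − 0 = 4
Proposal 2 has the best Copeland score.

Proposal 2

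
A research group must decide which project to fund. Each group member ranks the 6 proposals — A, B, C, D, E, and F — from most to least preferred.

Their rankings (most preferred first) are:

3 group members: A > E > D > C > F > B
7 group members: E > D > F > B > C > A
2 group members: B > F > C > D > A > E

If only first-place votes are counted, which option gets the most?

E

First-place vote totals:
  A: 3
  B: 2
  C: 0
  D: 0
  E: 7
  F: 0
E has the most first-place votes.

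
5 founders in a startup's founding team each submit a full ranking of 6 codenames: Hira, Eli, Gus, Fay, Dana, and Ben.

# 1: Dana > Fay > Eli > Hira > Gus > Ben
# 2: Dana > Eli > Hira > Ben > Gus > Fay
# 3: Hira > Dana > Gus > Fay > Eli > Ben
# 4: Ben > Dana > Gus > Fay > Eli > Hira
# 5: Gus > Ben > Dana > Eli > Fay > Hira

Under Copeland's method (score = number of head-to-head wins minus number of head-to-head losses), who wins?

Dana

Pairwise results:
  Hira vs Eli: Eli wins 4–1.
  Hira vs Gus: Hira wins 3–2.
  Hira vs Fay: Fay wins 3–2.
  Hira vs Dana: Dana wins 4–1.
  Hira vs Ben: Hira wins 3–2.
  Eli vs Gus: Gus wins 3–2.
  Eli vs Fay: Fay wins 3–2.
  Eli vs Dana: Dana wins 5–0.
  Eli vs Ben: Eli wins 3–2.
  Gus vs Fay: Gus wins 4–1.
  Gus vs Dana: Dana wins 4–1.
  Gus vs Ben: Gus wins 3–2.
  Fay vs Dana: Dana wins 5–0.
  Fay vs Ben: Ben wins 3–2.
  Dana vs Ben: Dana wins 3–2.
Copeland scores (wins − losses):
  Hira: 2 − 3 = -1
  Eli: 2 − 3 = -1
  Gus: 3 − 2 = 1
  Fay: 2 − 3 = -1
  Dana: 5 − 0 = 5
  Ben: 1 − 4 = -3
Dana has the best Copeland score.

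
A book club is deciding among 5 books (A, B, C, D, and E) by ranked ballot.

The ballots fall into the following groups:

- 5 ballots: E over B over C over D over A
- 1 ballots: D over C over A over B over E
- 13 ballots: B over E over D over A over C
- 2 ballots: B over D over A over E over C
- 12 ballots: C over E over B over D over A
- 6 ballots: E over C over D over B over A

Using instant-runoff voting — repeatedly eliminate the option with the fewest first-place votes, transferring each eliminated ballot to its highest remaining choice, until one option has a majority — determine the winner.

Round 1: B 15, C 12, E 11, D 1, A 0. A has the fewest and is eliminated.
Round 2: B 15, C 12, E 11, D 1. D has the fewest and is eliminated.
Round 3: B 15, C 13, E 11. E has the fewest and is eliminated.
Round 4: B 20, C 19. B has a majority.

B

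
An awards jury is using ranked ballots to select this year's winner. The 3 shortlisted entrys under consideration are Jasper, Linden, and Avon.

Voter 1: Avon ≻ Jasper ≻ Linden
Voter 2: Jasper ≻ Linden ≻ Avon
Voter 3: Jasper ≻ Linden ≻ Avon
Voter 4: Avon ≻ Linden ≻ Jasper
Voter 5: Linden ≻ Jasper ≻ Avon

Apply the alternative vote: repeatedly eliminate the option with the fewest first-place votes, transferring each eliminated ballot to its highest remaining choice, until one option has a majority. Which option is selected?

Jasper

Round 1: Jasper 2, Avon 2, Linden 1. Linden has the fewest and is eliminated.
Round 2: Jasper 3, Avon 2. Jasper has a majority.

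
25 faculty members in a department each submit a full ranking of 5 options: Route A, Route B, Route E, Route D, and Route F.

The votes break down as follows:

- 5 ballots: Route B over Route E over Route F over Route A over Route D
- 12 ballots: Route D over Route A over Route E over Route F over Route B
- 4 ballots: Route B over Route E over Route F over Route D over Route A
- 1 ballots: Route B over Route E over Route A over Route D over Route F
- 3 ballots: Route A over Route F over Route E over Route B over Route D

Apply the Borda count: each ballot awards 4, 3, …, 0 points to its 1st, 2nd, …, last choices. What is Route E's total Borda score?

Borda scores:
  Route A: 5·1 + 12·3 + 4·0 + 2 + 3·4 = 55
  Route B: 5·4 + 12·0 + 4·4 + 4 + 3·1 = 43
  Route E: 5·3 + 12·2 + 4·3 + 3 + 3·2 = 60
  Route D: 5·0 + 12·4 + 4·1 + 1 + 3·0 = 53
  Route F: 5·2 + 12·1 + 4·2 + 0 + 3·3 = 39

60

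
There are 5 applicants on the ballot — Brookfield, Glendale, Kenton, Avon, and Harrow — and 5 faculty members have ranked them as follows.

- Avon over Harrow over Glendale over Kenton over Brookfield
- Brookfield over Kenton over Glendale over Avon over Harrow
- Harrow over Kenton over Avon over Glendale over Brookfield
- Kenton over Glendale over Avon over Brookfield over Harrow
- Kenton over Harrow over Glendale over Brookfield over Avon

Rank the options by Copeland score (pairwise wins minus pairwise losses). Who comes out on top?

Pairwise results:
  Brookfield vs Glendale: Glendale wins 4–1.
  Brookfield vs Kenton: Kenton wins 4–1.
  Brookfield vs Avon: Avon wins 3–2.
  Brookfield vs Harrow: Harrow wins 3–2.
  Glendale vs Kenton: Kenton wins 4–1.
  Glendale vs Avon: Glendale wins 3–2.
  Glendale vs Harrow: Harrow wins 3–2.
  Kenton vs Avon: Kenton wins 4–1.
  Kenton vs Harrow: Kenton wins 3–2.
  Avon vs Harrow: Avon wins 3–2.
Copeland scores (wins − losses):
  Brookfield: 0 − 4 = -4
  Glendale: 2 − 2 = 0
  Kenton: 4 − 0 = 4
  Avon: 2 − 2 = 0
  Harrow: 2 − 2 = 0
Kenton has the best Copeland score.

Kenton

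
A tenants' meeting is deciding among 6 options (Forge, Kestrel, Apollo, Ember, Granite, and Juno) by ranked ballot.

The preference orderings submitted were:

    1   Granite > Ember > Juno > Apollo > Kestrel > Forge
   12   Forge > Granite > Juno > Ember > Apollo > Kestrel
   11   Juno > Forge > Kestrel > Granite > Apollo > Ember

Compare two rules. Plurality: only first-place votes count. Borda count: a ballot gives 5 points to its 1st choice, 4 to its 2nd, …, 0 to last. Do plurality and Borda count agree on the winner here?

Plurality first-place counts: Forge 12, Kestrel 0, Apollo 0, Ember 0, Granite 1, Juno 11 → Forge.
Borda totals: Forge 104, Kestrel 34, Apollo 25, Ember 28, Granite 75, Juno 94 → Forge.
The two rules agree on Forge.

Yes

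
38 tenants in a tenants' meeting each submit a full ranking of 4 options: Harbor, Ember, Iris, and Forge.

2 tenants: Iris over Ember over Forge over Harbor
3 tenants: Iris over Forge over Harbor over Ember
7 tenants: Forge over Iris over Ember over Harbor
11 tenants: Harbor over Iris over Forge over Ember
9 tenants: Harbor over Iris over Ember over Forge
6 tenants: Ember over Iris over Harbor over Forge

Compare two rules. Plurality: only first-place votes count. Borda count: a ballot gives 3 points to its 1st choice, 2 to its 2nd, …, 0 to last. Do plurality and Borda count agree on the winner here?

No

Plurality first-place counts: Harbor 20, Ember 6, Iris 5, Forge 7 → Harbor.
Borda totals: Harbor 69, Ember 38, Iris 81, Forge 40 → Iris.
The two rules disagree: plurality picks Harbor, Borda picks Iris.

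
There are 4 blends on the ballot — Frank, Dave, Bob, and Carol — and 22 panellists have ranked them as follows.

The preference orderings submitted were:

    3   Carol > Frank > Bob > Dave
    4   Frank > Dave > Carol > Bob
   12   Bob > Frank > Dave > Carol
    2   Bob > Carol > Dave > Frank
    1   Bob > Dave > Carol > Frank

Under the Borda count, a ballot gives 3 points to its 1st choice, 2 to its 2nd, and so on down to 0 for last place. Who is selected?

Borda scores:
  Frank: 3·2 + 4·3 + 12·2 + 2·0 + 0 = 42
  Dave: 3·0 + 4·2 + 12·1 + 2·1 + 2 = 24
  Bob: 3·1 + 4·0 + 12·3 + 2·3 + 3 = 48
  Carol: 3·3 + 4·1 + 12·0 + 2·2 + 1 = 18
Bob has the highest total.

Bob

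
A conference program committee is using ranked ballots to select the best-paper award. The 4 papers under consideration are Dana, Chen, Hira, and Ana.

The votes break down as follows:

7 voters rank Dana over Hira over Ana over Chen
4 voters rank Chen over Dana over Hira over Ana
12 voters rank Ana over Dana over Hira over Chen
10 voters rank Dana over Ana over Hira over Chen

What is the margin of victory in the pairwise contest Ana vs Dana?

9

Ballots ranking Ana above Dana: 12.
Ballots ranking Dana above Ana: 7+4+10 = 21.
Dana wins 21–12, a margin of 9.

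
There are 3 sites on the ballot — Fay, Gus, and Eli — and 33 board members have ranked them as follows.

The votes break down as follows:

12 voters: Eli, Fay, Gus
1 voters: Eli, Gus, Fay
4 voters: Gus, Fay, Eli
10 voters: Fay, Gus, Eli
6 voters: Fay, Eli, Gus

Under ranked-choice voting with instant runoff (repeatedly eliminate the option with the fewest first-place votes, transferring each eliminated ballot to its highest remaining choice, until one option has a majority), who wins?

Fay

Round 1: Fay 16, Eli 13, Gus 4. Gus has the fewest and is eliminated.
Round 2: Fay 20, Eli 13. Fay has a majority.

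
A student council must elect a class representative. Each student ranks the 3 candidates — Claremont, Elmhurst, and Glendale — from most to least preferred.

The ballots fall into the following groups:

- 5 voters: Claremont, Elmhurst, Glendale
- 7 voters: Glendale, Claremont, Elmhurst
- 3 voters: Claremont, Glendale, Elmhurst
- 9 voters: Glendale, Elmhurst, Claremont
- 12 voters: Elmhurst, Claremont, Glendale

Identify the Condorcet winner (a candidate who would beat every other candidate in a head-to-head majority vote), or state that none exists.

Head-to-head results (36 voters total):
Claremont vs Elmhurst: Elmhurst wins 21–15.
Claremont vs Glendale: Claremont wins 20–16.
Elmhurst vs Glendale: Glendale wins 19–17.
No candidate beats all others: Claremont beats Glendale beats Elmhurst beats Claremont, a majority cycle.

No Condorcet winner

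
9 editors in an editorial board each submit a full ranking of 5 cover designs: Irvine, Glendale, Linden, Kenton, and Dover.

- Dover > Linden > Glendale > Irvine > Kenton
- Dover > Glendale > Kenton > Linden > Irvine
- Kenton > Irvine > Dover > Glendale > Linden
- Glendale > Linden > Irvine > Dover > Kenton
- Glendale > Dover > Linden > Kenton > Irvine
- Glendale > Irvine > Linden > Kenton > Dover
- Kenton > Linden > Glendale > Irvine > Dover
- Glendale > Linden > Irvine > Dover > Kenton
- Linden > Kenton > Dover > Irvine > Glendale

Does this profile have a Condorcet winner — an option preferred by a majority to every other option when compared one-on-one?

Head-to-head results (9 voters total):
Irvine vs Glendale: Glendale wins 7–2.
Irvine vs Linden: Linden wins 7–2.
Irvine vs Kenton: Kenton wins 5–4.
Irvine vs Dover: Irvine wins 5–4.
Glendale vs Linden: Glendale wins 6–3.
Glendale vs Kenton: Glendale wins 6–3.
Glendale vs Dover: Glendale wins 5–4.
Linden vs Kenton: Linden wins 6–3.
Linden vs Dover: Linden wins 5–4.
Kenton vs Dover: Dover wins 5–4.
Glendale beats each rival — Irvine (7–2), Linden (6–3), Kenton (6–3), Dover (5–4) — so Glendale is the Condorcet winner.

Yes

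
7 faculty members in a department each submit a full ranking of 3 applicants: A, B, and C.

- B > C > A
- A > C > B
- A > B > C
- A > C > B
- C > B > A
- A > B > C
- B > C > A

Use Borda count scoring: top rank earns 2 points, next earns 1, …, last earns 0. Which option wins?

Borda scores:
  A: 0 + 2 + 2 + 2 + 0 + 2 + 0 = 8
  B: 2 + 0 + 1 + 0 + 1 + 1 + 2 = 7
  C: 1 + 1 + 0 + 1 + 2 + 0 + 1 = 6
A has the highest total.

A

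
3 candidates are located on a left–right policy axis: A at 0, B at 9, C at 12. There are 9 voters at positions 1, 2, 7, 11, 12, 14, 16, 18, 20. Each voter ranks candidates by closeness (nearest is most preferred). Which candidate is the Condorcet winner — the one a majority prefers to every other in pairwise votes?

With single-peaked preferences on a line, the Condorcet winner is the candidate closest to the median voter.
The median voter (position 12) is closest to C at 12.
Check: C vs B — voters closer to C: 6 of 9.

C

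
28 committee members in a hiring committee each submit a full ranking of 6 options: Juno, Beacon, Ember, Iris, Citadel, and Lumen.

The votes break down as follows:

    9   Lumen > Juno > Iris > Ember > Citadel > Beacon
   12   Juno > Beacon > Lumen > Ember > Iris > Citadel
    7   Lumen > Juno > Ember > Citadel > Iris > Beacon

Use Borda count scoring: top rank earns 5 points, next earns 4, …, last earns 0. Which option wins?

Borda scores:
  Juno: 9·4 + 12·5 + 7·4 = 124
  Beacon: 9·0 + 12·4 + 7·0 = 48
  Ember: 9·2 + 12·2 + 7·3 = 63
  Iris: 9·3 + 12·1 + 7·1 = 46
  Citadel: 9·1 + 12·0 + 7·2 = 23
  Lumen: 9·5 + 12·3 + 7·5 = 116
Juno has the highest total.

Juno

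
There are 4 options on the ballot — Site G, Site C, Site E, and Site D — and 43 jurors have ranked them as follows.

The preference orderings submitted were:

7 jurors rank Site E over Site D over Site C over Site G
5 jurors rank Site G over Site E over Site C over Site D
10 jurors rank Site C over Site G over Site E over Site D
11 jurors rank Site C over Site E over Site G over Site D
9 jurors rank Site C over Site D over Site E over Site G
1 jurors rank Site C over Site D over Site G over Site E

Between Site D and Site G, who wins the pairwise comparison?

Ballots ranking Site D above Site G: 7+9+1 = 17.
Ballots ranking Site G above Site D: 5+10+11 = 26.
Site G wins the head-to-head, 26–17.

Site G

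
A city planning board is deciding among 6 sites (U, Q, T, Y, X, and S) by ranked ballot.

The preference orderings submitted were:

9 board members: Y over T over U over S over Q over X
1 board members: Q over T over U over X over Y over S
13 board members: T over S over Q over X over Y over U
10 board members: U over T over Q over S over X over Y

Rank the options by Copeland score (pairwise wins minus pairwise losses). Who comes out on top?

T

Pairwise results:
  U vs Q: U wins 19–14.
  U vs T: T wins 23–10.
  U vs Y: Y wins 22–11.
  U vs X: U wins 20–13.
  U vs S: U wins 20–13.
  Q vs T: T wins 32–1.
  Q vs Y: Q wins 24–9.
  Q vs X: Q wins 33–0.
  Q vs S: S wins 22–11.
  T vs Y: T wins 24–9.
  T vs X: T wins 33–0.
  T vs S: T wins 33–0.
  Y vs X: X wins 24–9.
  Y vs S: S wins 23–10.
  X vs S: S wins 32–1.
Copeland scores (wins − losses):
  U: 3 − 2 = 1
  Q: 2 − 3 = -1
  T: 5 − 0 = 5
  Y: 1 − 4 = -3
  X: 1 − 4 = -3
  S: 3 − 2 = 1
T has the best Copeland score.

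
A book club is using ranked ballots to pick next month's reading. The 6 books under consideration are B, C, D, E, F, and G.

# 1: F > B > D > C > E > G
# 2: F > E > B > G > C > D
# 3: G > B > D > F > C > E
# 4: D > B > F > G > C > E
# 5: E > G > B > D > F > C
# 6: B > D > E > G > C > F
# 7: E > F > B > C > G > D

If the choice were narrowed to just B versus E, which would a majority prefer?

Ballots ranking B above E: 4.
Ballots ranking E above B: 3.
B wins the head-to-head, 4–3.

B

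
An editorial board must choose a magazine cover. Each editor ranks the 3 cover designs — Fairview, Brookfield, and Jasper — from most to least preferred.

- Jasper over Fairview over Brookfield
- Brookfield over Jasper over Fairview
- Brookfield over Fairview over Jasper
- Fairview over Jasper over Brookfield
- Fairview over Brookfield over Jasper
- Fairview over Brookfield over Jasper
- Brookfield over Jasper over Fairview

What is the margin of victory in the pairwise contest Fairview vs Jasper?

Ballots ranking Fairview above Jasper: 4.
Ballots ranking Jasper above Fairview: 3.
Fairview wins 4–3, a margin of 1.

1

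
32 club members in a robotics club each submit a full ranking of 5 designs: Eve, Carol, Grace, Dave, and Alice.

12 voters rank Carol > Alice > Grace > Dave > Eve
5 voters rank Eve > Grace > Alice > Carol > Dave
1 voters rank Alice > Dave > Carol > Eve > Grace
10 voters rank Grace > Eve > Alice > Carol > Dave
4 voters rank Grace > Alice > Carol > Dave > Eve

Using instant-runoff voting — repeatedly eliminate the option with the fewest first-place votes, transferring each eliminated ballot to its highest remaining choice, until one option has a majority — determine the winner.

Grace

Round 1: Grace 14, Carol 12, Eve 5, Alice 1, Dave 0. Dave has the fewest and is eliminated.
Round 2: Grace 14, Carol 12, Eve 5, Alice 1. Alice has the fewest and is eliminated.
Round 3: Grace 14, Carol 13, Eve 5. Eve has the fewest and is eliminated.
Round 4: Grace 19, Carol 13. Grace has a majority.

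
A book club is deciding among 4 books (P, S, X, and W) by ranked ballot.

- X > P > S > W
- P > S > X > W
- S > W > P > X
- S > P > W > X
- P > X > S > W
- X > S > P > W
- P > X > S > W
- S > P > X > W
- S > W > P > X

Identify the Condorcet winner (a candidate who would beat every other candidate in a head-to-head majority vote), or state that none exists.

Head-to-head results (9 voters total):
P vs S: S wins 5–4.
P vs X: P wins 7–2.
P vs W: P wins 7–2.
S vs X: S wins 5–4.
S vs W: S wins 9–0.
X vs W: X wins 6–3.
S beats each rival — P (5–4), X (5–4), W (9–0) — so S is the Condorcet winner.

S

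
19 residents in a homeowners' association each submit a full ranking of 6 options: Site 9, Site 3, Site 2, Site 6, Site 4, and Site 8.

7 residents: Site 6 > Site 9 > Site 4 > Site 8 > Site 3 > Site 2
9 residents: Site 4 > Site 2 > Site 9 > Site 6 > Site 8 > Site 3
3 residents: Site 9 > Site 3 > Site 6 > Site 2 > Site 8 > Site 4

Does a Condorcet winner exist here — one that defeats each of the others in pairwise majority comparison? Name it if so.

Head-to-head results (19 voters total):
Site 9 vs Site 3: Site 9 wins 19–0.
Site 9 vs Site 2: Site 9 wins 10–9.
Site 9 vs Site 6: Site 9 wins 12–7.
Site 9 vs Site 4: Site 9 wins 10–9.
Site 9 vs Site 8: Site 9 wins 19–0.
Site 3 vs Site 2: Site 3 wins 10–9.
Site 3 vs Site 6: Site 6 wins 16–3.
Site 3 vs Site 4: Site 4 wins 16–3.
Site 3 vs Site 8: Site 8 wins 16–3.
Site 2 vs Site 6: Site 6 wins 10–9.
Site 2 vs Site 4: Site 4 wins 16–3.
Site 2 vs Site 8: Site 2 wins 12–7.
Site 6 vs Site 4: Site 6 wins 10–9.
Site 6 vs Site 8: Site 6 wins 19–0.
Site 4 vs Site 8: Site 4 wins 16–3.
Site 9 beats each rival — Site 3 (19–0), Site 2 (10–9), Site 6 (12–7), Site 4 (10–9), Site 8 (19–0) — so Site 9 is the Condorcet winner.

Site 9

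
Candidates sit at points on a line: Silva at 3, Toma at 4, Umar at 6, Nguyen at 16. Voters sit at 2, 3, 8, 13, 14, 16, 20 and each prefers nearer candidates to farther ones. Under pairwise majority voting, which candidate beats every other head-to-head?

Nguyen

With single-peaked preferences on a line, the Condorcet winner is the candidate closest to the median voter.
The median voter (position 13) is closest to Nguyen at 16.
Check: Nguyen vs Umar — voters closer to Nguyen: 4 of 7.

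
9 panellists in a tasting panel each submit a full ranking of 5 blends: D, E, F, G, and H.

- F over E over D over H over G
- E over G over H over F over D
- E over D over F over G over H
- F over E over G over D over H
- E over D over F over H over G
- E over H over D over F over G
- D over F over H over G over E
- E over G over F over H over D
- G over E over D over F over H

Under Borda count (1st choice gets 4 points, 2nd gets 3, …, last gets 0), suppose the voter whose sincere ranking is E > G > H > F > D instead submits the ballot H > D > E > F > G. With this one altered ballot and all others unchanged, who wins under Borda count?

Borda totals with the altered ballot: D 20, E 27, F 20, G 11, H 12.
The winner is unchanged: still E.

E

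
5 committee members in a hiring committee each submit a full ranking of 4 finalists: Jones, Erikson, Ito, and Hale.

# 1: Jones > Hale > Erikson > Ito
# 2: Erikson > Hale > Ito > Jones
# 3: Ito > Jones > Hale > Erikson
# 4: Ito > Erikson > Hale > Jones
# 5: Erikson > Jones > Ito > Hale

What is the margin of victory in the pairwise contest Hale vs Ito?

Ballots ranking Hale above Ito: 2.
Ballots ranking Ito above Hale: 3.
Ito wins 3–2, a margin of 1.

1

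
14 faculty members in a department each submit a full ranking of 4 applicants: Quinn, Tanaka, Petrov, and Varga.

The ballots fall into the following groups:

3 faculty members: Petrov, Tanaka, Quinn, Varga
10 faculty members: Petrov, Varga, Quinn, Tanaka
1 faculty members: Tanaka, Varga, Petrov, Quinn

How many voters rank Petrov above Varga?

Ballots ranking Petrov above Varga: 3+10 = 13.
Ballots ranking Varga above Petrov: 1.
So 13 of 14 voters prefer Petrov to Varga.

13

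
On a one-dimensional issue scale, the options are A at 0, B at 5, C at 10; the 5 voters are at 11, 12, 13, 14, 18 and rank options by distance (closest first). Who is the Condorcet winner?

C

With single-peaked preferences on a line, the Condorcet winner is the candidate closest to the median voter.
The median voter (position 13) is closest to C at 10.
Check: C vs B — voters closer to C: 5 of 5.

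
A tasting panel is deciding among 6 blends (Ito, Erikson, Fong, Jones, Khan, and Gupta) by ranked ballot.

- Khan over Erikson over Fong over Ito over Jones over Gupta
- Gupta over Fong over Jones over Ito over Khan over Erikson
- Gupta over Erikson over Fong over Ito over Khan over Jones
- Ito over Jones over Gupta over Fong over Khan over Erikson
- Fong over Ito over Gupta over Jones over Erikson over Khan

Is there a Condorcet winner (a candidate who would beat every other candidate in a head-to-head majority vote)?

Head-to-head results (5 voters total):
Ito vs Erikson: Ito wins 3–2.
Ito vs Fong: Fong wins 4–1.
Ito vs Jones: Ito wins 4–1.
Ito vs Khan: Ito wins 4–1.
Ito vs Gupta: Ito wins 3–2.
Erikson vs Fong: Fong wins 3–2.
Erikson vs Jones: Jones wins 3–2.
Erikson vs Khan: Khan wins 3–2.
Erikson vs Gupta: Gupta wins 4–1.
Fong vs Jones: Fong wins 4–1.
Fong vs Khan: Fong wins 4–1.
Fong vs Gupta: Gupta wins 3–2.
Jones vs Khan: Jones wins 3–2.
Jones vs Gupta: Gupta wins 3–2.
Khan vs Gupta: Gupta wins 4–1.
No candidate beats all others: Ito beats Gupta beats Fong beats Ito, a majority cycle.

No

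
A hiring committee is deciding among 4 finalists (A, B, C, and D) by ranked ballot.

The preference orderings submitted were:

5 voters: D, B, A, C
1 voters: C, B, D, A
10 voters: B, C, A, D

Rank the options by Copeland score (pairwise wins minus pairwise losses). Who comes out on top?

B

Pairwise results:
  A vs B: B wins 16–0.
  A vs C: C wins 11–5.
  A vs D: A wins 10–6.
  B vs C: B wins 15–1.
  B vs D: B wins 11–5.
  C vs D: C wins 11–5.
Copeland scores (wins − losses):
  A: 1 − 2 = -1
  B: 3 − 0 = 3
  C: 2 − 1 = 1
  D: 0 − 3 = -3
B has the best Copeland score.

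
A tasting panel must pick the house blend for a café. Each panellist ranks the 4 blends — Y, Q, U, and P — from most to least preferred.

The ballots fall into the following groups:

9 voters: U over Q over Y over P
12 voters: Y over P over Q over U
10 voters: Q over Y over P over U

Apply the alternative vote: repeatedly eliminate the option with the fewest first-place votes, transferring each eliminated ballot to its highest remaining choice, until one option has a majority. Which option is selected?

Q

Round 1: Y 12, Q 10, U 9, P 0. P has the fewest and is eliminated.
Round 2: Y 12, Q 10, U 9. U has the fewest and is eliminated.
Round 3: Q 19, Y 12. Q has a majority.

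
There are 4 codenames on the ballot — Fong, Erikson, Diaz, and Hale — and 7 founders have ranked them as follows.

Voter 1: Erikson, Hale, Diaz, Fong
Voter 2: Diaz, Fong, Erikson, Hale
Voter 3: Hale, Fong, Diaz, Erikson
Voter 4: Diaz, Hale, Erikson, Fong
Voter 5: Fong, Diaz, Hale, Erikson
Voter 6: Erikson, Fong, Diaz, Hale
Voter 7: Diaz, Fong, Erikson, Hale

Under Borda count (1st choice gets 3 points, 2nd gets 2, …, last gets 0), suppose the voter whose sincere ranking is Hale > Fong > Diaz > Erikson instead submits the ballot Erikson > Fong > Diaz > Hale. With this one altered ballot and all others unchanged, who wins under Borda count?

Diaz

Borda totals with the altered ballot: Fong 11, Erikson 12, Diaz 14, Hale 5.
The winner is unchanged: still Diaz.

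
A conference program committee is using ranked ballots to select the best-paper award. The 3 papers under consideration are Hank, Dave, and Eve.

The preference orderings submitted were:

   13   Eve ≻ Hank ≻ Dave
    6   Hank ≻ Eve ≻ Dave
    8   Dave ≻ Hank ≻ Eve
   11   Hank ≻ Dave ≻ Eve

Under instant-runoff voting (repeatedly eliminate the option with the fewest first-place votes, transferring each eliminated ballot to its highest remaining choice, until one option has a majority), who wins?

Hank

Round 1: Hank 17, Eve 13, Dave 8. Dave has the fewest and is eliminated.
Round 2: Hank 25, Eve 13. Hank has a majority.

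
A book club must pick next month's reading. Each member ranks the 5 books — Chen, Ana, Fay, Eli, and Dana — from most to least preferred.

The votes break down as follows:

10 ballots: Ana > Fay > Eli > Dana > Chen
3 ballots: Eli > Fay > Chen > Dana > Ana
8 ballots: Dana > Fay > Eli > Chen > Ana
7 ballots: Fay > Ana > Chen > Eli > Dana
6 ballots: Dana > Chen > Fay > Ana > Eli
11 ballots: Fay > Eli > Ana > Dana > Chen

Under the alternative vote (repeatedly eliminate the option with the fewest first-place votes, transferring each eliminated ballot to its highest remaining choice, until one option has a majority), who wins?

Round 1: Fay 18, Dana 14, Ana 10, Eli 3, Chen 0. Chen has the fewest and is eliminated.
Round 2: Fay 18, Dana 14, Ana 10, Eli 3. Eli has the fewest and is eliminated.
Round 3: Fay 21, Dana 14, Ana 10. Ana has the fewest and is eliminated.
Round 4: Fay 31, Dana 14. Fay has a majority.

Fay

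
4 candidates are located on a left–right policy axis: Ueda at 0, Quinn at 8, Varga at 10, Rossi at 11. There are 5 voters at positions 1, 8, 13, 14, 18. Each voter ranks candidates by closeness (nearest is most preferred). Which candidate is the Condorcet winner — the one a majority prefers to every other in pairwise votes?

With single-peaked preferences on a line, the Condorcet winner is the candidate closest to the median voter.
The median voter (position 13) is closest to Rossi at 11.
Check: Rossi vs Ueda — voters closer to Rossi: 4 of 5.

Rossi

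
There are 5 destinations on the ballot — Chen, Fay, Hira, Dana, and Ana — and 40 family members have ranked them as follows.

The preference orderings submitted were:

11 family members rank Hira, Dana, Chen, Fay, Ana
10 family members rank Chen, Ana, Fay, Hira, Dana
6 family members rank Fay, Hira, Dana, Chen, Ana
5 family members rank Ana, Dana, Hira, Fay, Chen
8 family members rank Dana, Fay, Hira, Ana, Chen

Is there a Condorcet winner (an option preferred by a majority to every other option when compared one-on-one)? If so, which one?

None — there is no Condorcet winner

Head-to-head results (40 voters total):
Chen vs Fay: Chen wins 21–19.
Chen vs Hira: Hira wins 30–10.
Chen vs Dana: Dana wins 30–10.
Chen vs Ana: Chen wins 27–13.
Fay vs Hira: Fay wins 24–16.
Fay vs Dana: Dana wins 24–16.
Fay vs Ana: Fay wins 25–15.
Hira vs Dana: Hira wins 27–13.
Hira vs Ana: Hira wins 25–15.
Dana vs Ana: Dana wins 25–15.
No candidate beats all others: Chen beats Fay beats Hira beats Chen, a majority cycle.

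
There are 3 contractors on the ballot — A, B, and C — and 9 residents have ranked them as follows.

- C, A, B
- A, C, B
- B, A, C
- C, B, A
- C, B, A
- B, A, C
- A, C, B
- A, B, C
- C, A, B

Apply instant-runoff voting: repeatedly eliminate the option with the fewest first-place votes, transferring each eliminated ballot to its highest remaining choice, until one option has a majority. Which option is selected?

A

Round 1: C 4, A 3, B 2. B has the fewest and is eliminated.
Round 2: A 5, C 4. A has a majority.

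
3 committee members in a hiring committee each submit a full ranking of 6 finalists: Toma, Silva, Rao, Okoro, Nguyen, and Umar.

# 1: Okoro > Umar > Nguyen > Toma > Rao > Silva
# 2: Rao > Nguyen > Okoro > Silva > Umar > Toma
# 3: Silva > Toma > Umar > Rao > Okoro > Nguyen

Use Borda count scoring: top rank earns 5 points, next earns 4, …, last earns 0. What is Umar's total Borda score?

Borda scores:
  Toma: 2 + 0 + 4 = 6
  Silva: 0 + 2 + 5 = 7
  Rao: 1 + 5 + 2 = 8
  Okoro: 5 + 3 + 1 = 9
  Nguyen: 3 + 4 + 0 = 7
  Umar: 4 + 1 + 3 = 8

8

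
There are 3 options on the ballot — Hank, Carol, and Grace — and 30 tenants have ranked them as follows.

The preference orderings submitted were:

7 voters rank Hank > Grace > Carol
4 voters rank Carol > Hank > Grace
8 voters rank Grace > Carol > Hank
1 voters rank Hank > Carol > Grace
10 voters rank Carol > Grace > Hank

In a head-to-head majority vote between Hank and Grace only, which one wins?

Ballots ranking Hank above Grace: 7+4+1 = 12.
Ballots ranking Grace above Hank: 8+10 = 18.
Grace wins the head-to-head, 18–12.

Grace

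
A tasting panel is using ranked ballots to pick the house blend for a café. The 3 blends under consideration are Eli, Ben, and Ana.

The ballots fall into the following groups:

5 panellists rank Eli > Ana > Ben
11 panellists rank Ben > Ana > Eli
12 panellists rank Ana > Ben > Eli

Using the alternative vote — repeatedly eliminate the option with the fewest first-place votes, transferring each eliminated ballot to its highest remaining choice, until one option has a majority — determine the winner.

Round 1: Ana 12, Ben 11, Eli 5. Eli has the fewest and is eliminated.
Round 2: Ana 17, Ben 11. Ana has a majority.

Ana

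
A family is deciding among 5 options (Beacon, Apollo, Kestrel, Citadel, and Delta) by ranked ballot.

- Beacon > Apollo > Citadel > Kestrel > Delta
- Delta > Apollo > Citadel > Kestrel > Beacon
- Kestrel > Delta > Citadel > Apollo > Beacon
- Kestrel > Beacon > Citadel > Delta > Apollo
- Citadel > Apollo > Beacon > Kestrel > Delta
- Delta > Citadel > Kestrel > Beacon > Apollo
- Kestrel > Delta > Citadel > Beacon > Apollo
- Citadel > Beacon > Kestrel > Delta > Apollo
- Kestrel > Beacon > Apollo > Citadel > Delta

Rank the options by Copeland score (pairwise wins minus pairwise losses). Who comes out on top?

Citadel

Pairwise results:
  Beacon vs Apollo: Beacon wins 6–3.
  Beacon vs Kestrel: Kestrel wins 6–3.
  Beacon vs Citadel: Citadel wins 6–3.
  Beacon vs Delta: Beacon wins 5–4.
  Apollo vs Kestrel: Kestrel wins 6–3.
  Apollo vs Citadel: Citadel wins 6–3.
  Apollo vs Delta: Delta wins 6–3.
  Kestrel vs Citadel: Citadel wins 5–4.
  Kestrel vs Delta: Kestrel wins 7–2.
  Citadel vs Delta: Citadel wins 5–4.
Copeland scores (wins − losses):
  Beacon: 2 − 2 = 0
  Apollo: 0 − 4 = -4
  Kestrel: 3 − 1 = 2
  Citadel: 4 − 0 = 4
  Delta: 1 − 3 = -2
Citadel has the best Copeland score.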